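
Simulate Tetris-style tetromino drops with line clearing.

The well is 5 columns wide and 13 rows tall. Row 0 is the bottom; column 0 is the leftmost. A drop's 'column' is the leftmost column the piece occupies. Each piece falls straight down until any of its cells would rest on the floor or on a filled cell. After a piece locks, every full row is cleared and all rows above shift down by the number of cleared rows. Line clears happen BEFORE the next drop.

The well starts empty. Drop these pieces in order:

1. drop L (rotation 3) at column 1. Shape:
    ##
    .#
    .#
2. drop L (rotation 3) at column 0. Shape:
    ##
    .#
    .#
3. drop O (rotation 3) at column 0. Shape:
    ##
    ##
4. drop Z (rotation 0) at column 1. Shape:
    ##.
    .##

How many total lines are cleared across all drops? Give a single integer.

Answer: 0

Derivation:
Drop 1: L rot3 at col 1 lands with bottom-row=0; cleared 0 line(s) (total 0); column heights now [0 3 3 0 0], max=3
Drop 2: L rot3 at col 0 lands with bottom-row=3; cleared 0 line(s) (total 0); column heights now [6 6 3 0 0], max=6
Drop 3: O rot3 at col 0 lands with bottom-row=6; cleared 0 line(s) (total 0); column heights now [8 8 3 0 0], max=8
Drop 4: Z rot0 at col 1 lands with bottom-row=7; cleared 0 line(s) (total 0); column heights now [8 9 9 8 0], max=9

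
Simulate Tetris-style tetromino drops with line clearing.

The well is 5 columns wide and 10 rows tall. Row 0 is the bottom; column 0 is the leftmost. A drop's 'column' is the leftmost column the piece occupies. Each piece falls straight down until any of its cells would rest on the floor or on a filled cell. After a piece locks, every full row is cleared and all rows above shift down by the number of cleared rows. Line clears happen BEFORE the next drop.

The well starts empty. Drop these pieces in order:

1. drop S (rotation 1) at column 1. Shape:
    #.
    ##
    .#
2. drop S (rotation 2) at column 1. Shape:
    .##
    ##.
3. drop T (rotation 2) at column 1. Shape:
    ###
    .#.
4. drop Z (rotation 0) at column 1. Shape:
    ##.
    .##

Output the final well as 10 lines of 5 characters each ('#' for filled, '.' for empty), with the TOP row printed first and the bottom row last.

Answer: .....
.##..
..##.
.###.
..#..
..##.
.##..
.#...
.##..
..#..

Derivation:
Drop 1: S rot1 at col 1 lands with bottom-row=0; cleared 0 line(s) (total 0); column heights now [0 3 2 0 0], max=3
Drop 2: S rot2 at col 1 lands with bottom-row=3; cleared 0 line(s) (total 0); column heights now [0 4 5 5 0], max=5
Drop 3: T rot2 at col 1 lands with bottom-row=5; cleared 0 line(s) (total 0); column heights now [0 7 7 7 0], max=7
Drop 4: Z rot0 at col 1 lands with bottom-row=7; cleared 0 line(s) (total 0); column heights now [0 9 9 8 0], max=9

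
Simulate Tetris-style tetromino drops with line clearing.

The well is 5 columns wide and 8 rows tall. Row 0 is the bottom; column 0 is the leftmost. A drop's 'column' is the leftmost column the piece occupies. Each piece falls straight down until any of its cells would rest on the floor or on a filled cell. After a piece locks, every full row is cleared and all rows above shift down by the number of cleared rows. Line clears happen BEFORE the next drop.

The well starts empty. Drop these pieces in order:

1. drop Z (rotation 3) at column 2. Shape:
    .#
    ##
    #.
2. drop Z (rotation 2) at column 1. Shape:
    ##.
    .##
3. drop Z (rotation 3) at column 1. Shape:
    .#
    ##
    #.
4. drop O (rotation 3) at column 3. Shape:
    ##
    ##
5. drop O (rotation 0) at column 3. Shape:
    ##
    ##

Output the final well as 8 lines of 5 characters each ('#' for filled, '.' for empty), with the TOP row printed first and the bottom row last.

Drop 1: Z rot3 at col 2 lands with bottom-row=0; cleared 0 line(s) (total 0); column heights now [0 0 2 3 0], max=3
Drop 2: Z rot2 at col 1 lands with bottom-row=3; cleared 0 line(s) (total 0); column heights now [0 5 5 4 0], max=5
Drop 3: Z rot3 at col 1 lands with bottom-row=5; cleared 0 line(s) (total 0); column heights now [0 7 8 4 0], max=8
Drop 4: O rot3 at col 3 lands with bottom-row=4; cleared 0 line(s) (total 0); column heights now [0 7 8 6 6], max=8
Drop 5: O rot0 at col 3 lands with bottom-row=6; cleared 0 line(s) (total 0); column heights now [0 7 8 8 8], max=8

Answer: ..###
.####
.#.##
.####
..##.
...#.
..##.
..#..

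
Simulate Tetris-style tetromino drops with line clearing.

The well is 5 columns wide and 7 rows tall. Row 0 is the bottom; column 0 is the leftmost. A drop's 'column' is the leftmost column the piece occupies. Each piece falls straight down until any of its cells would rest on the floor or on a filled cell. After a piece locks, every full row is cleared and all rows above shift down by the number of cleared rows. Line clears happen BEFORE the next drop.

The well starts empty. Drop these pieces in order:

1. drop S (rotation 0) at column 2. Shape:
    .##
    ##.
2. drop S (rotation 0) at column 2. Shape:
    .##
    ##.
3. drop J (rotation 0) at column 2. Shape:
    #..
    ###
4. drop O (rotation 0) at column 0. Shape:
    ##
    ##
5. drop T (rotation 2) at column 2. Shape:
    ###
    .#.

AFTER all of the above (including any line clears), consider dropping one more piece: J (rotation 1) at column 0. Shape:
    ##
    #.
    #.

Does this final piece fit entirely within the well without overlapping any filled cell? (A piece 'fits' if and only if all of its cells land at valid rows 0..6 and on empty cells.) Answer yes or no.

Drop 1: S rot0 at col 2 lands with bottom-row=0; cleared 0 line(s) (total 0); column heights now [0 0 1 2 2], max=2
Drop 2: S rot0 at col 2 lands with bottom-row=2; cleared 0 line(s) (total 0); column heights now [0 0 3 4 4], max=4
Drop 3: J rot0 at col 2 lands with bottom-row=4; cleared 0 line(s) (total 0); column heights now [0 0 6 5 5], max=6
Drop 4: O rot0 at col 0 lands with bottom-row=0; cleared 0 line(s) (total 0); column heights now [2 2 6 5 5], max=6
Drop 5: T rot2 at col 2 lands with bottom-row=5; cleared 0 line(s) (total 0); column heights now [2 2 7 7 7], max=7
Test piece J rot1 at col 0 (width 2): heights before test = [2 2 7 7 7]; fits = True

Answer: yes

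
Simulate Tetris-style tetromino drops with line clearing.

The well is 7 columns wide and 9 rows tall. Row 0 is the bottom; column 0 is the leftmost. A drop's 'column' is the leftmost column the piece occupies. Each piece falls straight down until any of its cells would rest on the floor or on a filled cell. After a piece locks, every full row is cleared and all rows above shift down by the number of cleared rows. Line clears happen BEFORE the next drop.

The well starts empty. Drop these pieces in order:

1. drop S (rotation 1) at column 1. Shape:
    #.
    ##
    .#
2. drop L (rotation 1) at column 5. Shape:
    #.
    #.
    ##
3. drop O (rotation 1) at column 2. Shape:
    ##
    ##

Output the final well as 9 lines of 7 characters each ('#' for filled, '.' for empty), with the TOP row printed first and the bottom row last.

Drop 1: S rot1 at col 1 lands with bottom-row=0; cleared 0 line(s) (total 0); column heights now [0 3 2 0 0 0 0], max=3
Drop 2: L rot1 at col 5 lands with bottom-row=0; cleared 0 line(s) (total 0); column heights now [0 3 2 0 0 3 1], max=3
Drop 3: O rot1 at col 2 lands with bottom-row=2; cleared 0 line(s) (total 0); column heights now [0 3 4 4 0 3 1], max=4

Answer: .......
.......
.......
.......
.......
..##...
.###.#.
.##..#.
..#..##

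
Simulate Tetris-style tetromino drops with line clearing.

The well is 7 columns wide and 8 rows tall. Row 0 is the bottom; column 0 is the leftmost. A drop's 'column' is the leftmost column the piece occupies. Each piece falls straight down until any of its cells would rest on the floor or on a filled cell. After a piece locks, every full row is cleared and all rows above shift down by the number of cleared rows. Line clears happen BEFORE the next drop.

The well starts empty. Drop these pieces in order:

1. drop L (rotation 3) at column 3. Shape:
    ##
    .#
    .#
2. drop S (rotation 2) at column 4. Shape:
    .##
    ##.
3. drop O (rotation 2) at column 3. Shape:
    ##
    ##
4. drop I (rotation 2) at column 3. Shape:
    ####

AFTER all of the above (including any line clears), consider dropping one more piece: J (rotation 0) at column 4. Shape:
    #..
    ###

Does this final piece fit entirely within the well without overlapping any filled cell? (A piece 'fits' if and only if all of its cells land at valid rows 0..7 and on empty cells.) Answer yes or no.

Drop 1: L rot3 at col 3 lands with bottom-row=0; cleared 0 line(s) (total 0); column heights now [0 0 0 3 3 0 0], max=3
Drop 2: S rot2 at col 4 lands with bottom-row=3; cleared 0 line(s) (total 0); column heights now [0 0 0 3 4 5 5], max=5
Drop 3: O rot2 at col 3 lands with bottom-row=4; cleared 0 line(s) (total 0); column heights now [0 0 0 6 6 5 5], max=6
Drop 4: I rot2 at col 3 lands with bottom-row=6; cleared 0 line(s) (total 0); column heights now [0 0 0 7 7 7 7], max=7
Test piece J rot0 at col 4 (width 3): heights before test = [0 0 0 7 7 7 7]; fits = False

Answer: no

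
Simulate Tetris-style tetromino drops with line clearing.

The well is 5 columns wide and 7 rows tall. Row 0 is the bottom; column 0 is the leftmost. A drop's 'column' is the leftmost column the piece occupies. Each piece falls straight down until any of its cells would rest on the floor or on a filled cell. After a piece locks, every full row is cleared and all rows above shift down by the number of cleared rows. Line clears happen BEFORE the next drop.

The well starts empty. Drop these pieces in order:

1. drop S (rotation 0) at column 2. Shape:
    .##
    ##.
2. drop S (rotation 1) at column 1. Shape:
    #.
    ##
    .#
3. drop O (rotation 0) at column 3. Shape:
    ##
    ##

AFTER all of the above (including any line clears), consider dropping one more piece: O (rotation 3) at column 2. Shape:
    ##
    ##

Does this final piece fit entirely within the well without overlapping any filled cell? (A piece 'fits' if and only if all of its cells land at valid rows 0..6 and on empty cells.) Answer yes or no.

Drop 1: S rot0 at col 2 lands with bottom-row=0; cleared 0 line(s) (total 0); column heights now [0 0 1 2 2], max=2
Drop 2: S rot1 at col 1 lands with bottom-row=1; cleared 0 line(s) (total 0); column heights now [0 4 3 2 2], max=4
Drop 3: O rot0 at col 3 lands with bottom-row=2; cleared 0 line(s) (total 0); column heights now [0 4 3 4 4], max=4
Test piece O rot3 at col 2 (width 2): heights before test = [0 4 3 4 4]; fits = True

Answer: yes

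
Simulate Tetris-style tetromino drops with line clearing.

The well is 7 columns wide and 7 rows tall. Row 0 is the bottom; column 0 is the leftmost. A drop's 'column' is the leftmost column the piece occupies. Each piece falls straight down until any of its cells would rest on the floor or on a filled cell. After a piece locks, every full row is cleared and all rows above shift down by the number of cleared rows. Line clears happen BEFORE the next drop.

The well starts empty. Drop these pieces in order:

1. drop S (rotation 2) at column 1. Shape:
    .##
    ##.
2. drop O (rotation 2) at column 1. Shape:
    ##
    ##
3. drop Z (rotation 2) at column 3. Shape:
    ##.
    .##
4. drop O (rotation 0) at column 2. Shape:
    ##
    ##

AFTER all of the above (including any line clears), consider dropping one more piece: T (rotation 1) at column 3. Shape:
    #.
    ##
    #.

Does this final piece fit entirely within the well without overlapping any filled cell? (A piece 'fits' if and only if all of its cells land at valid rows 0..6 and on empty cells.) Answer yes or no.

Answer: no

Derivation:
Drop 1: S rot2 at col 1 lands with bottom-row=0; cleared 0 line(s) (total 0); column heights now [0 1 2 2 0 0 0], max=2
Drop 2: O rot2 at col 1 lands with bottom-row=2; cleared 0 line(s) (total 0); column heights now [0 4 4 2 0 0 0], max=4
Drop 3: Z rot2 at col 3 lands with bottom-row=1; cleared 0 line(s) (total 0); column heights now [0 4 4 3 3 2 0], max=4
Drop 4: O rot0 at col 2 lands with bottom-row=4; cleared 0 line(s) (total 0); column heights now [0 4 6 6 3 2 0], max=6
Test piece T rot1 at col 3 (width 2): heights before test = [0 4 6 6 3 2 0]; fits = False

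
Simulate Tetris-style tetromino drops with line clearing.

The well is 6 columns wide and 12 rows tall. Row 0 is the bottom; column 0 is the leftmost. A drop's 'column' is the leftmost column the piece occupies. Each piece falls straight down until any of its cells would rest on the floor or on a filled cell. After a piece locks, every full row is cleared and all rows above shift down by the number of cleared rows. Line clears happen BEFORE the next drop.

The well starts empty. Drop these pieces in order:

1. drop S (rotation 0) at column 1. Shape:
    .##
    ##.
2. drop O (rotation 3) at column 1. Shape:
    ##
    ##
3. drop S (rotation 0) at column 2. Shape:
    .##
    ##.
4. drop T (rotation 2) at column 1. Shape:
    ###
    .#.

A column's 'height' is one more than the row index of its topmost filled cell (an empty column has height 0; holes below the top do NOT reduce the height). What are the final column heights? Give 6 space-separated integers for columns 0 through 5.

Drop 1: S rot0 at col 1 lands with bottom-row=0; cleared 0 line(s) (total 0); column heights now [0 1 2 2 0 0], max=2
Drop 2: O rot3 at col 1 lands with bottom-row=2; cleared 0 line(s) (total 0); column heights now [0 4 4 2 0 0], max=4
Drop 3: S rot0 at col 2 lands with bottom-row=4; cleared 0 line(s) (total 0); column heights now [0 4 5 6 6 0], max=6
Drop 4: T rot2 at col 1 lands with bottom-row=5; cleared 0 line(s) (total 0); column heights now [0 7 7 7 6 0], max=7

Answer: 0 7 7 7 6 0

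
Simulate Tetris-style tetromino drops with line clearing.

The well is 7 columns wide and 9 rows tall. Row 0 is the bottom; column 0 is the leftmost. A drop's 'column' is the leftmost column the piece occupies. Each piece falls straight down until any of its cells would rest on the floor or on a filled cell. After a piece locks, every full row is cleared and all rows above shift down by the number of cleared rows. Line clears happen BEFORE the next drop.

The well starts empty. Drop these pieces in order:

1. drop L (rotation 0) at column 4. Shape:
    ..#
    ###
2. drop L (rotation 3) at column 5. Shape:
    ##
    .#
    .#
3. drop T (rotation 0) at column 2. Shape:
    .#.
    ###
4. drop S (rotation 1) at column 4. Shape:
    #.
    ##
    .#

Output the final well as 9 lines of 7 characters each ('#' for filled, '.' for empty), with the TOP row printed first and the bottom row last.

Answer: .......
....#..
....##.
.....#.
.....##
......#
...#..#
..###.#
....###

Derivation:
Drop 1: L rot0 at col 4 lands with bottom-row=0; cleared 0 line(s) (total 0); column heights now [0 0 0 0 1 1 2], max=2
Drop 2: L rot3 at col 5 lands with bottom-row=2; cleared 0 line(s) (total 0); column heights now [0 0 0 0 1 5 5], max=5
Drop 3: T rot0 at col 2 lands with bottom-row=1; cleared 0 line(s) (total 0); column heights now [0 0 2 3 2 5 5], max=5
Drop 4: S rot1 at col 4 lands with bottom-row=5; cleared 0 line(s) (total 0); column heights now [0 0 2 3 8 7 5], max=8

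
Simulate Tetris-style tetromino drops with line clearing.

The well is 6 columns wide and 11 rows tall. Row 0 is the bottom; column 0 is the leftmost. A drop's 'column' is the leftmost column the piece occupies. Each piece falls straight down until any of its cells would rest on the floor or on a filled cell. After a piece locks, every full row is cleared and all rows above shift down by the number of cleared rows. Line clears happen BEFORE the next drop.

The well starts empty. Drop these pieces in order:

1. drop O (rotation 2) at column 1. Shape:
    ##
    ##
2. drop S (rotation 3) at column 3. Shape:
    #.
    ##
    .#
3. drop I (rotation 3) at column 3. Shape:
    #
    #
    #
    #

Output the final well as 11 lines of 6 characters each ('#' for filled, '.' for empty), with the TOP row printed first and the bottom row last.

Answer: ......
......
......
......
...#..
...#..
...#..
...#..
...#..
.####.
.##.#.

Derivation:
Drop 1: O rot2 at col 1 lands with bottom-row=0; cleared 0 line(s) (total 0); column heights now [0 2 2 0 0 0], max=2
Drop 2: S rot3 at col 3 lands with bottom-row=0; cleared 0 line(s) (total 0); column heights now [0 2 2 3 2 0], max=3
Drop 3: I rot3 at col 3 lands with bottom-row=3; cleared 0 line(s) (total 0); column heights now [0 2 2 7 2 0], max=7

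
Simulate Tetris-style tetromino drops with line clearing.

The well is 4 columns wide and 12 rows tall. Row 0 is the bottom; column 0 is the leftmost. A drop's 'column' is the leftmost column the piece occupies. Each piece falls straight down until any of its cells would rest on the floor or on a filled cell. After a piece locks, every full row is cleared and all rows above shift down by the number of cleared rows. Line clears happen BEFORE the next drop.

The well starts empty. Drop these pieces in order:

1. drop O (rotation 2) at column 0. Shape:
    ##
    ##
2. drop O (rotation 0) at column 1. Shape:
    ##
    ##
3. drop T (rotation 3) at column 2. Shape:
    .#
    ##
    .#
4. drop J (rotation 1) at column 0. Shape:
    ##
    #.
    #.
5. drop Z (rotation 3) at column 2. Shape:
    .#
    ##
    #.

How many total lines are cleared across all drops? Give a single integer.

Drop 1: O rot2 at col 0 lands with bottom-row=0; cleared 0 line(s) (total 0); column heights now [2 2 0 0], max=2
Drop 2: O rot0 at col 1 lands with bottom-row=2; cleared 0 line(s) (total 0); column heights now [2 4 4 0], max=4
Drop 3: T rot3 at col 2 lands with bottom-row=3; cleared 0 line(s) (total 0); column heights now [2 4 5 6], max=6
Drop 4: J rot1 at col 0 lands with bottom-row=2; cleared 2 line(s) (total 2); column heights now [3 3 3 4], max=4
Drop 5: Z rot3 at col 2 lands with bottom-row=3; cleared 0 line(s) (total 2); column heights now [3 3 5 6], max=6

Answer: 2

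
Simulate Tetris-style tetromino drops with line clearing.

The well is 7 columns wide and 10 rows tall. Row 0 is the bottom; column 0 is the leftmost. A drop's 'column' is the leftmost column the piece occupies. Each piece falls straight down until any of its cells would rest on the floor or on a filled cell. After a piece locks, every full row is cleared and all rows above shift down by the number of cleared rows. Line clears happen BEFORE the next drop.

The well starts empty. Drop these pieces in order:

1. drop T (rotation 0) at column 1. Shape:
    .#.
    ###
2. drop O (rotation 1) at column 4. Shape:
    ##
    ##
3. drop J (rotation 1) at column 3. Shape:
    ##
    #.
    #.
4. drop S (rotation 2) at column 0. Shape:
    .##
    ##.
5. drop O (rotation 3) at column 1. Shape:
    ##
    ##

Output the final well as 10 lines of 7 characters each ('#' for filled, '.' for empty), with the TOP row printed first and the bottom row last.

Drop 1: T rot0 at col 1 lands with bottom-row=0; cleared 0 line(s) (total 0); column heights now [0 1 2 1 0 0 0], max=2
Drop 2: O rot1 at col 4 lands with bottom-row=0; cleared 0 line(s) (total 0); column heights now [0 1 2 1 2 2 0], max=2
Drop 3: J rot1 at col 3 lands with bottom-row=1; cleared 0 line(s) (total 0); column heights now [0 1 2 4 4 2 0], max=4
Drop 4: S rot2 at col 0 lands with bottom-row=1; cleared 0 line(s) (total 0); column heights now [2 3 3 4 4 2 0], max=4
Drop 5: O rot3 at col 1 lands with bottom-row=3; cleared 0 line(s) (total 0); column heights now [2 5 5 4 4 2 0], max=5

Answer: .......
.......
.......
.......
.......
.##....
.####..
.###...
######.
.#####.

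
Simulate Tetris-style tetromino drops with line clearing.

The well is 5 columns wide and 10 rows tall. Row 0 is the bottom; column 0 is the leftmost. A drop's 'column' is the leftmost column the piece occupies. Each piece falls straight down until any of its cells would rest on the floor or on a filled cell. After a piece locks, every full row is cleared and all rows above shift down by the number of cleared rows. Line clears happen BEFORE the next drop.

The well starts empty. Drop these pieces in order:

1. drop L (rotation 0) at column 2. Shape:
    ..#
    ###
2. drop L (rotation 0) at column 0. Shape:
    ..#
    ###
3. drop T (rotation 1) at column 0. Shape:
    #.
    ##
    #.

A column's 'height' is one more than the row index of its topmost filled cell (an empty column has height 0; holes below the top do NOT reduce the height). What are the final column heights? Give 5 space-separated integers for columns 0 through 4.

Answer: 5 4 3 1 2

Derivation:
Drop 1: L rot0 at col 2 lands with bottom-row=0; cleared 0 line(s) (total 0); column heights now [0 0 1 1 2], max=2
Drop 2: L rot0 at col 0 lands with bottom-row=1; cleared 0 line(s) (total 0); column heights now [2 2 3 1 2], max=3
Drop 3: T rot1 at col 0 lands with bottom-row=2; cleared 0 line(s) (total 0); column heights now [5 4 3 1 2], max=5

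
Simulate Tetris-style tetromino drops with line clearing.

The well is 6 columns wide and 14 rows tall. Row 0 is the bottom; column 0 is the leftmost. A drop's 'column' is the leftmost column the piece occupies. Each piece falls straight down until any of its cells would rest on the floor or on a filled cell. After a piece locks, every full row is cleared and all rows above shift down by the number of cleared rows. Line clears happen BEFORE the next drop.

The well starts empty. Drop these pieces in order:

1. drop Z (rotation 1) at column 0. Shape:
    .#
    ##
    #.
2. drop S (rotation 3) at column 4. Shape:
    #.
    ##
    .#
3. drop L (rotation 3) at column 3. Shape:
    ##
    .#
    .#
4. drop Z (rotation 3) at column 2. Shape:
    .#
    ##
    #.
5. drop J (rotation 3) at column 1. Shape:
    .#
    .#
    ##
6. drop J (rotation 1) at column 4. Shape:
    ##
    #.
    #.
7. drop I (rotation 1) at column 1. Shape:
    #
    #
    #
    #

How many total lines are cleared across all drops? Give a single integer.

Answer: 0

Derivation:
Drop 1: Z rot1 at col 0 lands with bottom-row=0; cleared 0 line(s) (total 0); column heights now [2 3 0 0 0 0], max=3
Drop 2: S rot3 at col 4 lands with bottom-row=0; cleared 0 line(s) (total 0); column heights now [2 3 0 0 3 2], max=3
Drop 3: L rot3 at col 3 lands with bottom-row=3; cleared 0 line(s) (total 0); column heights now [2 3 0 6 6 2], max=6
Drop 4: Z rot3 at col 2 lands with bottom-row=5; cleared 0 line(s) (total 0); column heights now [2 3 7 8 6 2], max=8
Drop 5: J rot3 at col 1 lands with bottom-row=7; cleared 0 line(s) (total 0); column heights now [2 8 10 8 6 2], max=10
Drop 6: J rot1 at col 4 lands with bottom-row=6; cleared 0 line(s) (total 0); column heights now [2 8 10 8 9 9], max=10
Drop 7: I rot1 at col 1 lands with bottom-row=8; cleared 0 line(s) (total 0); column heights now [2 12 10 8 9 9], max=12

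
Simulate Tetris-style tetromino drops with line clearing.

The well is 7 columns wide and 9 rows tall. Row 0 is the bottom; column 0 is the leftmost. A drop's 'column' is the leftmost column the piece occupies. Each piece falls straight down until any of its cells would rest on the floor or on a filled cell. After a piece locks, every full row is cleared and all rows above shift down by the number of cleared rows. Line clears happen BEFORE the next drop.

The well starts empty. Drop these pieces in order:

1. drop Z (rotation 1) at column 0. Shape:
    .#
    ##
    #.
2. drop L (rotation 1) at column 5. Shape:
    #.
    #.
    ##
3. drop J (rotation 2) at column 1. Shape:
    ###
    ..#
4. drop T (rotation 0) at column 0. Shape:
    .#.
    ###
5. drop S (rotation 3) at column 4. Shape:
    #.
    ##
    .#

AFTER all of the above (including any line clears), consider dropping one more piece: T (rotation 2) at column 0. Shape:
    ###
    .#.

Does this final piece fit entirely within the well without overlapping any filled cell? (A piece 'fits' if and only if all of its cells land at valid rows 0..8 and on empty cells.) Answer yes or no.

Drop 1: Z rot1 at col 0 lands with bottom-row=0; cleared 0 line(s) (total 0); column heights now [2 3 0 0 0 0 0], max=3
Drop 2: L rot1 at col 5 lands with bottom-row=0; cleared 0 line(s) (total 0); column heights now [2 3 0 0 0 3 1], max=3
Drop 3: J rot2 at col 1 lands with bottom-row=2; cleared 0 line(s) (total 0); column heights now [2 4 4 4 0 3 1], max=4
Drop 4: T rot0 at col 0 lands with bottom-row=4; cleared 0 line(s) (total 0); column heights now [5 6 5 4 0 3 1], max=6
Drop 5: S rot3 at col 4 lands with bottom-row=3; cleared 0 line(s) (total 0); column heights now [5 6 5 4 6 5 1], max=6
Test piece T rot2 at col 0 (width 3): heights before test = [5 6 5 4 6 5 1]; fits = True

Answer: yes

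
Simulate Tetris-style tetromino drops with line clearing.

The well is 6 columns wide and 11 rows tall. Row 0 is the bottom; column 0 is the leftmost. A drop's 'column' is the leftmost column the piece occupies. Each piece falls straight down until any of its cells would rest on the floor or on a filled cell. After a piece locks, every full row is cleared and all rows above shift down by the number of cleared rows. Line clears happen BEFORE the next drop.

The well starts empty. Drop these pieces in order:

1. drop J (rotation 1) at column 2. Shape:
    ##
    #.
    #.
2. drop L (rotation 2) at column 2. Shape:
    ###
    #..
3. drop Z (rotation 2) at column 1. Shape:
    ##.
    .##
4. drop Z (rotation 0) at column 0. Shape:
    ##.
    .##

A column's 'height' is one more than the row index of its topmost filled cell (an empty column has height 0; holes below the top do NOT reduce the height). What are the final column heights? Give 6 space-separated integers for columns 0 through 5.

Drop 1: J rot1 at col 2 lands with bottom-row=0; cleared 0 line(s) (total 0); column heights now [0 0 3 3 0 0], max=3
Drop 2: L rot2 at col 2 lands with bottom-row=3; cleared 0 line(s) (total 0); column heights now [0 0 5 5 5 0], max=5
Drop 3: Z rot2 at col 1 lands with bottom-row=5; cleared 0 line(s) (total 0); column heights now [0 7 7 6 5 0], max=7
Drop 4: Z rot0 at col 0 lands with bottom-row=7; cleared 0 line(s) (total 0); column heights now [9 9 8 6 5 0], max=9

Answer: 9 9 8 6 5 0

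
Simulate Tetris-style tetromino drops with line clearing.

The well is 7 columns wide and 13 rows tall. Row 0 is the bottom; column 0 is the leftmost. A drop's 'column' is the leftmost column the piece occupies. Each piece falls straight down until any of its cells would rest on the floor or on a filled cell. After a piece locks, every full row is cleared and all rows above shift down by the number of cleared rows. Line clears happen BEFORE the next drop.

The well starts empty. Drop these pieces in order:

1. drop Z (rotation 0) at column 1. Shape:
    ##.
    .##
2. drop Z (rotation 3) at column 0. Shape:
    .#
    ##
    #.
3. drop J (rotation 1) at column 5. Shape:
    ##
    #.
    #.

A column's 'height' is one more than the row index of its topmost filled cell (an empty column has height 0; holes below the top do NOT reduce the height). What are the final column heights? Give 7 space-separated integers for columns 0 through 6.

Drop 1: Z rot0 at col 1 lands with bottom-row=0; cleared 0 line(s) (total 0); column heights now [0 2 2 1 0 0 0], max=2
Drop 2: Z rot3 at col 0 lands with bottom-row=1; cleared 0 line(s) (total 0); column heights now [3 4 2 1 0 0 0], max=4
Drop 3: J rot1 at col 5 lands with bottom-row=0; cleared 0 line(s) (total 0); column heights now [3 4 2 1 0 3 3], max=4

Answer: 3 4 2 1 0 3 3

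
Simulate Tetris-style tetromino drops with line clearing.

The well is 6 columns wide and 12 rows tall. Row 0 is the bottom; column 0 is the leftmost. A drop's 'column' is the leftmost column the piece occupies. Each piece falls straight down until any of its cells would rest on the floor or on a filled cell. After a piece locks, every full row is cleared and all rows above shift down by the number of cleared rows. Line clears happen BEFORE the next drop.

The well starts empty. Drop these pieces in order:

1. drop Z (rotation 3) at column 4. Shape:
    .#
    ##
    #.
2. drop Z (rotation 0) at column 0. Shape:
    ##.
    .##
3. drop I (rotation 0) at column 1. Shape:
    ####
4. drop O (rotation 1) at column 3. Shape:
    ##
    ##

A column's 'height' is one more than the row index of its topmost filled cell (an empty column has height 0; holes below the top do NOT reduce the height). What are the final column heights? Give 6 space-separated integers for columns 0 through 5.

Drop 1: Z rot3 at col 4 lands with bottom-row=0; cleared 0 line(s) (total 0); column heights now [0 0 0 0 2 3], max=3
Drop 2: Z rot0 at col 0 lands with bottom-row=0; cleared 0 line(s) (total 0); column heights now [2 2 1 0 2 3], max=3
Drop 3: I rot0 at col 1 lands with bottom-row=2; cleared 0 line(s) (total 0); column heights now [2 3 3 3 3 3], max=3
Drop 4: O rot1 at col 3 lands with bottom-row=3; cleared 0 line(s) (total 0); column heights now [2 3 3 5 5 3], max=5

Answer: 2 3 3 5 5 3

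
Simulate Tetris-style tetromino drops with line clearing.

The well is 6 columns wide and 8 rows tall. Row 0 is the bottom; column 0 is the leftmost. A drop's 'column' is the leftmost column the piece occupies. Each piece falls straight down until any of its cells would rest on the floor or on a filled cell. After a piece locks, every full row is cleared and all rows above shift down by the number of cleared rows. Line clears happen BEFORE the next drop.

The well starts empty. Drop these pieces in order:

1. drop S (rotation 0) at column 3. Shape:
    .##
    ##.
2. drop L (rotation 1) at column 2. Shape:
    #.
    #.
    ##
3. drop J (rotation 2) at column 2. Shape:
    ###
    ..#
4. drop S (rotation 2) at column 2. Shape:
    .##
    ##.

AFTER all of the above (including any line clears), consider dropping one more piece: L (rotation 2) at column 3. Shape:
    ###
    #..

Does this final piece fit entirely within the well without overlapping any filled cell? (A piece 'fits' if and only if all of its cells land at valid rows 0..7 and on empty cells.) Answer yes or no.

Drop 1: S rot0 at col 3 lands with bottom-row=0; cleared 0 line(s) (total 0); column heights now [0 0 0 1 2 2], max=2
Drop 2: L rot1 at col 2 lands with bottom-row=1; cleared 0 line(s) (total 0); column heights now [0 0 4 2 2 2], max=4
Drop 3: J rot2 at col 2 lands with bottom-row=3; cleared 0 line(s) (total 0); column heights now [0 0 5 5 5 2], max=5
Drop 4: S rot2 at col 2 lands with bottom-row=5; cleared 0 line(s) (total 0); column heights now [0 0 6 7 7 2], max=7
Test piece L rot2 at col 3 (width 3): heights before test = [0 0 6 7 7 2]; fits = False

Answer: no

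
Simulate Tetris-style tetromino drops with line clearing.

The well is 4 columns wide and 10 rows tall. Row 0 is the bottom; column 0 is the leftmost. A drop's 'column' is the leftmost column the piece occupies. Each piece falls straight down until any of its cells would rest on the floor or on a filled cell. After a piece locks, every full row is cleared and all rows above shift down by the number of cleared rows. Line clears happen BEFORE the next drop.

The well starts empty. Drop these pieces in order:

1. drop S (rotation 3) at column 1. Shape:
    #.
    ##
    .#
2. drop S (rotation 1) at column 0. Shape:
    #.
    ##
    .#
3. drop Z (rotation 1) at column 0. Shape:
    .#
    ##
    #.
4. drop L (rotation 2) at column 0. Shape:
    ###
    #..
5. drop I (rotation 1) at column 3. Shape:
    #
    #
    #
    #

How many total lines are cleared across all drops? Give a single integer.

Drop 1: S rot3 at col 1 lands with bottom-row=0; cleared 0 line(s) (total 0); column heights now [0 3 2 0], max=3
Drop 2: S rot1 at col 0 lands with bottom-row=3; cleared 0 line(s) (total 0); column heights now [6 5 2 0], max=6
Drop 3: Z rot1 at col 0 lands with bottom-row=6; cleared 0 line(s) (total 0); column heights now [8 9 2 0], max=9
Drop 4: L rot2 at col 0 lands with bottom-row=8; cleared 0 line(s) (total 0); column heights now [10 10 10 0], max=10
Drop 5: I rot1 at col 3 lands with bottom-row=0; cleared 0 line(s) (total 0); column heights now [10 10 10 4], max=10

Answer: 0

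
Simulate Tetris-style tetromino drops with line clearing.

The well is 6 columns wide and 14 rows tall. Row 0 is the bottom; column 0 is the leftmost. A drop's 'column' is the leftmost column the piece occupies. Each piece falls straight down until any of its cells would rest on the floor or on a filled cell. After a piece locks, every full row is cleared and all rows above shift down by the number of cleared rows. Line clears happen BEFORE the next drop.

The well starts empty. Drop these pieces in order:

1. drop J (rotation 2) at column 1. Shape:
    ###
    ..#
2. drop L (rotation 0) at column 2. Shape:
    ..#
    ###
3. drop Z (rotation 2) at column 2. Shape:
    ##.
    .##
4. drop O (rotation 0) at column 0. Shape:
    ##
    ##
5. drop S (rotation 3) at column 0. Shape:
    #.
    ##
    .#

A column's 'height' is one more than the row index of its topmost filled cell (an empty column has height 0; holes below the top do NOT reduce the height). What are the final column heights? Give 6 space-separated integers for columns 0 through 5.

Drop 1: J rot2 at col 1 lands with bottom-row=0; cleared 0 line(s) (total 0); column heights now [0 2 2 2 0 0], max=2
Drop 2: L rot0 at col 2 lands with bottom-row=2; cleared 0 line(s) (total 0); column heights now [0 2 3 3 4 0], max=4
Drop 3: Z rot2 at col 2 lands with bottom-row=4; cleared 0 line(s) (total 0); column heights now [0 2 6 6 5 0], max=6
Drop 4: O rot0 at col 0 lands with bottom-row=2; cleared 0 line(s) (total 0); column heights now [4 4 6 6 5 0], max=6
Drop 5: S rot3 at col 0 lands with bottom-row=4; cleared 0 line(s) (total 0); column heights now [7 6 6 6 5 0], max=7

Answer: 7 6 6 6 5 0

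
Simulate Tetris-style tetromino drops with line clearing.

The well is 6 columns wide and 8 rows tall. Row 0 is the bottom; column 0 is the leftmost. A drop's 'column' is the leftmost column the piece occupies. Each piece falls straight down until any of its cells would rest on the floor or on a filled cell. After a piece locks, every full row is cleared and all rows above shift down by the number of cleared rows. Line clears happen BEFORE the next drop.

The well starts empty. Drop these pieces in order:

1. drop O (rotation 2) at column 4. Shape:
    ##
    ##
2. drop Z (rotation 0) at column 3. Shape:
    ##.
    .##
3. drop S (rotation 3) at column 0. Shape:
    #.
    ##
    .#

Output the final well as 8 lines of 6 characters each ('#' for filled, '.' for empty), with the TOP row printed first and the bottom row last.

Drop 1: O rot2 at col 4 lands with bottom-row=0; cleared 0 line(s) (total 0); column heights now [0 0 0 0 2 2], max=2
Drop 2: Z rot0 at col 3 lands with bottom-row=2; cleared 0 line(s) (total 0); column heights now [0 0 0 4 4 3], max=4
Drop 3: S rot3 at col 0 lands with bottom-row=0; cleared 0 line(s) (total 0); column heights now [3 2 0 4 4 3], max=4

Answer: ......
......
......
......
...##.
#...##
##..##
.#..##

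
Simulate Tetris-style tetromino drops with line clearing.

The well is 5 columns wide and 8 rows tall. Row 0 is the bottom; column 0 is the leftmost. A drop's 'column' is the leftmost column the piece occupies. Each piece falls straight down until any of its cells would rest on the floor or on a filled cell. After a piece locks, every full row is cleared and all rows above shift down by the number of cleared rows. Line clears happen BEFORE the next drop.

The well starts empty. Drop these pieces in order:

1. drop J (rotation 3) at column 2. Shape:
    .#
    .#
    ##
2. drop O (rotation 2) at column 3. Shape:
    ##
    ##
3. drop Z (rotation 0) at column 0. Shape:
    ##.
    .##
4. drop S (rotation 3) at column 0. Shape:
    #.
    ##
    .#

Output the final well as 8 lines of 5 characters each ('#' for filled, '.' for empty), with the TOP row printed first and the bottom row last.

Answer: .....
.....
#....
##.##
.#.##
##.#.
.###.
..##.

Derivation:
Drop 1: J rot3 at col 2 lands with bottom-row=0; cleared 0 line(s) (total 0); column heights now [0 0 1 3 0], max=3
Drop 2: O rot2 at col 3 lands with bottom-row=3; cleared 0 line(s) (total 0); column heights now [0 0 1 5 5], max=5
Drop 3: Z rot0 at col 0 lands with bottom-row=1; cleared 0 line(s) (total 0); column heights now [3 3 2 5 5], max=5
Drop 4: S rot3 at col 0 lands with bottom-row=3; cleared 0 line(s) (total 0); column heights now [6 5 2 5 5], max=6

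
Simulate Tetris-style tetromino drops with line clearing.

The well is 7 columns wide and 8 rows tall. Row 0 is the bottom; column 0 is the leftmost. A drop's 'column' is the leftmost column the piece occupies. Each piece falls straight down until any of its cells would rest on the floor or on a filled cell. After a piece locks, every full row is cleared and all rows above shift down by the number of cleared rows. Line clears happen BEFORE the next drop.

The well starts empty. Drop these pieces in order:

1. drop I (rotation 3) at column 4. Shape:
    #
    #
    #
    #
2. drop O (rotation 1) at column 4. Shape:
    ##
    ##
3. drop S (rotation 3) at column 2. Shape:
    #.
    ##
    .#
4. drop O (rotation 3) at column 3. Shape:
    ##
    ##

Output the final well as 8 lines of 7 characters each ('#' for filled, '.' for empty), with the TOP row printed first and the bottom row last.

Drop 1: I rot3 at col 4 lands with bottom-row=0; cleared 0 line(s) (total 0); column heights now [0 0 0 0 4 0 0], max=4
Drop 2: O rot1 at col 4 lands with bottom-row=4; cleared 0 line(s) (total 0); column heights now [0 0 0 0 6 6 0], max=6
Drop 3: S rot3 at col 2 lands with bottom-row=0; cleared 0 line(s) (total 0); column heights now [0 0 3 2 6 6 0], max=6
Drop 4: O rot3 at col 3 lands with bottom-row=6; cleared 0 line(s) (total 0); column heights now [0 0 3 8 8 6 0], max=8

Answer: ...##..
...##..
....##.
....##.
....#..
..#.#..
..###..
...##..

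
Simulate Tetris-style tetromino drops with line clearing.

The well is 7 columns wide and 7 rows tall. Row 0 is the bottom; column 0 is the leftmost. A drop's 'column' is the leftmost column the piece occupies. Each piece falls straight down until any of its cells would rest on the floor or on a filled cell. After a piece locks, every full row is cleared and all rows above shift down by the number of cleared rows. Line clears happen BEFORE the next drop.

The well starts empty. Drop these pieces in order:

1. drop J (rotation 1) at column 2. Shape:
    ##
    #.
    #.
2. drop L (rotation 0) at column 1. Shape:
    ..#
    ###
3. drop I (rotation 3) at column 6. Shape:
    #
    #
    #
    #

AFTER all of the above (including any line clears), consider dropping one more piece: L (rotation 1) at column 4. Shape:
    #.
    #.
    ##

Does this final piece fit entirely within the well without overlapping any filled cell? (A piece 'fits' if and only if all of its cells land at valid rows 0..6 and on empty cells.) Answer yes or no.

Answer: yes

Derivation:
Drop 1: J rot1 at col 2 lands with bottom-row=0; cleared 0 line(s) (total 0); column heights now [0 0 3 3 0 0 0], max=3
Drop 2: L rot0 at col 1 lands with bottom-row=3; cleared 0 line(s) (total 0); column heights now [0 4 4 5 0 0 0], max=5
Drop 3: I rot3 at col 6 lands with bottom-row=0; cleared 0 line(s) (total 0); column heights now [0 4 4 5 0 0 4], max=5
Test piece L rot1 at col 4 (width 2): heights before test = [0 4 4 5 0 0 4]; fits = True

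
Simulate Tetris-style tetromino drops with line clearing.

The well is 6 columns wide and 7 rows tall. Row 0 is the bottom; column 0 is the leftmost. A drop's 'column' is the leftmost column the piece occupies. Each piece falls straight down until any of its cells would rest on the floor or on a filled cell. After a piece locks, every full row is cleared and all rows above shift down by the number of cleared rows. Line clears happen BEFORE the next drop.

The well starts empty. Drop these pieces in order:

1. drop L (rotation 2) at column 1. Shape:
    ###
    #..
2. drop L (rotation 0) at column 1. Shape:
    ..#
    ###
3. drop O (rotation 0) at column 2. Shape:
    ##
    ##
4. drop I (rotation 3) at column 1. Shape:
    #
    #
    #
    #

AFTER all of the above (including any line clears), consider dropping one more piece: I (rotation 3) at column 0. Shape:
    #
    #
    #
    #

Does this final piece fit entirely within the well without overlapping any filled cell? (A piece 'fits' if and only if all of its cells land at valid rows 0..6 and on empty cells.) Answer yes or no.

Answer: yes

Derivation:
Drop 1: L rot2 at col 1 lands with bottom-row=0; cleared 0 line(s) (total 0); column heights now [0 2 2 2 0 0], max=2
Drop 2: L rot0 at col 1 lands with bottom-row=2; cleared 0 line(s) (total 0); column heights now [0 3 3 4 0 0], max=4
Drop 3: O rot0 at col 2 lands with bottom-row=4; cleared 0 line(s) (total 0); column heights now [0 3 6 6 0 0], max=6
Drop 4: I rot3 at col 1 lands with bottom-row=3; cleared 0 line(s) (total 0); column heights now [0 7 6 6 0 0], max=7
Test piece I rot3 at col 0 (width 1): heights before test = [0 7 6 6 0 0]; fits = True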